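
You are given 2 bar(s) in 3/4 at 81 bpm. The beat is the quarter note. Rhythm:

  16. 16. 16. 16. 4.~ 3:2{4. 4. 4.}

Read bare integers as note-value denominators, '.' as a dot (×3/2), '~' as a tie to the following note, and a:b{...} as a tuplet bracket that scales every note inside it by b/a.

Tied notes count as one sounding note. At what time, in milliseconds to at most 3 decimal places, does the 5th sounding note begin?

note 5 onset = 3/2b = 1111.111ms

1. 0.0ms @ 0 + 277.778ms (3/8)
2. 277.778ms @ 3/8 + 277.778ms (3/8)
3. 555.556ms @ 3/4 + 277.778ms (3/8)
4. 833.333ms @ 9/8 + 277.778ms (3/8)
5. 1111.111ms @ 3/2 + 1851.852ms (5/2)
6. 2962.963ms @ 4 + 740.741ms (1)
7. 3703.704ms @ 5 + 740.741ms (1)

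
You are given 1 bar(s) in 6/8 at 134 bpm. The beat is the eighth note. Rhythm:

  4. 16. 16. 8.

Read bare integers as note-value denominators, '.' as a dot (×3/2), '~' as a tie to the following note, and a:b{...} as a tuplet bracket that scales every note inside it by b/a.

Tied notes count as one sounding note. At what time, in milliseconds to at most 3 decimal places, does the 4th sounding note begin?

note 4 onset = 9/2b = 2014.925ms

1. 0.0ms @ 0 + 1343.284ms (3)
2. 1343.284ms @ 3 + 335.821ms (3/4)
3. 1679.104ms @ 15/4 + 335.821ms (3/4)
4. 2014.925ms @ 9/2 + 671.642ms (3/2)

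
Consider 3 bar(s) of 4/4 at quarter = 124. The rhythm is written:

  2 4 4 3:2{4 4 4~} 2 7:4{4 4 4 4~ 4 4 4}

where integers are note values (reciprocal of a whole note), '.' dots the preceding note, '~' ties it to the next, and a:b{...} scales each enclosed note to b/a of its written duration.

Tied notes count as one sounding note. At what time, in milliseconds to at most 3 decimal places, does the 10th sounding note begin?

note 10 onset = 68/7b = 4700.461ms

1. 0.0ms @ 0 + 967.742ms (2)
2. 967.742ms @ 2 + 483.871ms (1)
3. 1451.613ms @ 3 + 483.871ms (1)
4. 1935.484ms @ 4 + 322.581ms (2/3)
5. 2258.065ms @ 14/3 + 322.581ms (2/3)
6. 2580.645ms @ 16/3 + 1290.323ms (8/3)
7. 3870.968ms @ 8 + 276.498ms (4/7)
8. 4147.465ms @ 60/7 + 276.498ms (4/7)
9. 4423.963ms @ 64/7 + 276.498ms (4/7)
10. 4700.461ms @ 68/7 + 552.995ms (8/7)
11. 5253.456ms @ 76/7 + 276.498ms (4/7)
12. 5529.954ms @ 80/7 + 276.498ms (4/7)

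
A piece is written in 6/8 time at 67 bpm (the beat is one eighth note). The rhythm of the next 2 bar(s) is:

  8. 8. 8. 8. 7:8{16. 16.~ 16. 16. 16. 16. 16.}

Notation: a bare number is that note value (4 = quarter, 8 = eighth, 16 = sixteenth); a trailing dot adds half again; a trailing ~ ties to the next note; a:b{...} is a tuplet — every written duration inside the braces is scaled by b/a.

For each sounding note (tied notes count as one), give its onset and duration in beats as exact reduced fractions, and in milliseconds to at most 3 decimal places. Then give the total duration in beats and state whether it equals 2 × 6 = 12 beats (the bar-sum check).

1) 0.0ms=0b +1343.284ms=3/2b
2) 1343.284ms=3/2b +1343.284ms=3/2b
3) 2686.567ms=3b +1343.284ms=3/2b
4) 4029.851ms=9/2b +1343.284ms=3/2b
5) 5373.134ms=6b +767.591ms=6/7b
6) 6140.725ms=48/7b +1535.181ms=12/7b
7) 7675.906ms=60/7b +767.591ms=6/7b
8) 8443.497ms=66/7b +767.591ms=6/7b
9) 9211.087ms=72/7b +767.591ms=6/7b
10) 9978.678ms=78/7b +767.591ms=6/7b
Σ=12b of 12 (67bpm 6/8) — PASS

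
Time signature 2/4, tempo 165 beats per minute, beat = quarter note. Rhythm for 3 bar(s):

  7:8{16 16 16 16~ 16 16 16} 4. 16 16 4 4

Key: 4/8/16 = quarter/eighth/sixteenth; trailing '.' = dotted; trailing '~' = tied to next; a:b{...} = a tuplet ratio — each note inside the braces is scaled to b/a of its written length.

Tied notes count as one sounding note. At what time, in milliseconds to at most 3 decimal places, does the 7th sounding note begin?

1. 0.0ms @ 0 + 103.896ms (2/7)
2. 103.896ms @ 2/7 + 103.896ms (2/7)
3. 207.792ms @ 4/7 + 103.896ms (2/7)
4. 311.688ms @ 6/7 + 207.792ms (4/7)
5. 519.481ms @ 10/7 + 103.896ms (2/7)
6. 623.377ms @ 12/7 + 103.896ms (2/7)
7. 727.273ms @ 2 + 545.455ms (3/2)
8. 1272.727ms @ 7/2 + 90.909ms (1/4)
9. 1363.636ms @ 15/4 + 90.909ms (1/4)
10. 1454.545ms @ 4 + 363.636ms (1)
11. 1818.182ms @ 5 + 363.636ms (1)

note 7 onset = 2b = 727.273ms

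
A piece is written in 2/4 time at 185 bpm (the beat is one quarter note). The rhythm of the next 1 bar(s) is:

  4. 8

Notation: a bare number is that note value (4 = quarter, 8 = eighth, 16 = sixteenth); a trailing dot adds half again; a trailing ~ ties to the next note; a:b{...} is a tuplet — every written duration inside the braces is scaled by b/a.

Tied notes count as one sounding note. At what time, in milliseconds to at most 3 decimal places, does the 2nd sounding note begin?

note 2 onset = 3/2b = 486.486ms

1. 0.0ms @ 0 + 486.486ms (3/2)
2. 486.486ms @ 3/2 + 162.162ms (1/2)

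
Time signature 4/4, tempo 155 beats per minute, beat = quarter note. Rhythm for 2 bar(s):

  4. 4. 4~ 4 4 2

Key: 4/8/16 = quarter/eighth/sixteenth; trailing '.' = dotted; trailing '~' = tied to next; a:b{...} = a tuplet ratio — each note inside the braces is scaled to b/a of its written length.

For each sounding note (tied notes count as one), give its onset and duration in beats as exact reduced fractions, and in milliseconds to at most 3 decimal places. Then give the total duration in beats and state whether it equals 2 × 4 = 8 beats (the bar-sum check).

1) 0.0ms=0b +580.645ms=3/2b
2) 580.645ms=3/2b +580.645ms=3/2b
3) 1161.29ms=3b +774.194ms=2b
4) 1935.484ms=5b +387.097ms=1b
5) 2322.581ms=6b +774.194ms=2b
Σ=8b of 8 (155bpm 4/4) — PASS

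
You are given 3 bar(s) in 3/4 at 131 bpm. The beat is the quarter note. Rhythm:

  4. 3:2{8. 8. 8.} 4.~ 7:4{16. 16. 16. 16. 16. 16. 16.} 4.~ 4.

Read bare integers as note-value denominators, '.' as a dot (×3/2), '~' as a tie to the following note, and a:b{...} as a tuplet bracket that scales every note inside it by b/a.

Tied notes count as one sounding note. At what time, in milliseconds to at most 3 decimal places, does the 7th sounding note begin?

1. 0.0ms @ 0 + 687.023ms (3/2)
2. 687.023ms @ 3/2 + 229.008ms (1/2)
3. 916.031ms @ 2 + 229.008ms (1/2)
4. 1145.038ms @ 5/2 + 229.008ms (1/2)
5. 1374.046ms @ 3 + 785.169ms (12/7)
6. 2159.215ms @ 33/7 + 98.146ms (3/14)
7. 2257.361ms @ 69/14 + 98.146ms (3/14)
8. 2355.507ms @ 36/7 + 98.146ms (3/14)
9. 2453.653ms @ 75/14 + 98.146ms (3/14)
10. 2551.799ms @ 39/7 + 98.146ms (3/14)
11. 2649.945ms @ 81/14 + 98.146ms (3/14)
12. 2748.092ms @ 6 + 1374.046ms (3)

note 7 onset = 69/14b = 2257.361ms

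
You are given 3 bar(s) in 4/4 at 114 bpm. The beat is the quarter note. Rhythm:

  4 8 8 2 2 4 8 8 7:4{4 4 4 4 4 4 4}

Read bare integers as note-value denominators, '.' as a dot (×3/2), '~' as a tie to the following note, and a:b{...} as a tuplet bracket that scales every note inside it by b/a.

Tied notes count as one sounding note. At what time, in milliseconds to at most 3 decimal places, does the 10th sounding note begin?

1. 0.0ms @ 0 + 526.316ms (1)
2. 526.316ms @ 1 + 263.158ms (1/2)
3. 789.474ms @ 3/2 + 263.158ms (1/2)
4. 1052.632ms @ 2 + 1052.632ms (2)
5. 2105.263ms @ 4 + 1052.632ms (2)
6. 3157.895ms @ 6 + 526.316ms (1)
7. 3684.211ms @ 7 + 263.158ms (1/2)
8. 3947.368ms @ 15/2 + 263.158ms (1/2)
9. 4210.526ms @ 8 + 300.752ms (4/7)
10. 4511.278ms @ 60/7 + 300.752ms (4/7)
11. 4812.03ms @ 64/7 + 300.752ms (4/7)
12. 5112.782ms @ 68/7 + 300.752ms (4/7)
13. 5413.534ms @ 72/7 + 300.752ms (4/7)
14. 5714.286ms @ 76/7 + 300.752ms (4/7)
15. 6015.038ms @ 80/7 + 300.752ms (4/7)

note 10 onset = 60/7b = 4511.278ms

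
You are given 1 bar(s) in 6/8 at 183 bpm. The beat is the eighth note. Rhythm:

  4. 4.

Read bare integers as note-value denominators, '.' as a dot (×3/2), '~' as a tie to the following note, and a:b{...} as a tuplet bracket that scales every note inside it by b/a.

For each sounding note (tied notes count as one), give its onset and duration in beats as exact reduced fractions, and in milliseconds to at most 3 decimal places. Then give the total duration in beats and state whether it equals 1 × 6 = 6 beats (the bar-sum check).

1) 0.0ms=0b +983.607ms=3b
2) 983.607ms=3b +983.607ms=3b
Σ=6b of 6 (183bpm 6/8) — PASS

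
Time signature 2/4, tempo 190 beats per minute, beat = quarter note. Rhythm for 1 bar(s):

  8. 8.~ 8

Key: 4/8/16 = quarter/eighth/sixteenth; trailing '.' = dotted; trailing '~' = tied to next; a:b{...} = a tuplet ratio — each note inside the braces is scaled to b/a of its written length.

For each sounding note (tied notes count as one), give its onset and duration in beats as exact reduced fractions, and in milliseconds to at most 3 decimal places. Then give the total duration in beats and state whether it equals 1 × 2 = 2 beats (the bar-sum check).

1) 0.0ms=0b +236.842ms=3/4b
2) 236.842ms=3/4b +394.737ms=5/4b
Σ=2b of 2 (190bpm 2/4) — PASS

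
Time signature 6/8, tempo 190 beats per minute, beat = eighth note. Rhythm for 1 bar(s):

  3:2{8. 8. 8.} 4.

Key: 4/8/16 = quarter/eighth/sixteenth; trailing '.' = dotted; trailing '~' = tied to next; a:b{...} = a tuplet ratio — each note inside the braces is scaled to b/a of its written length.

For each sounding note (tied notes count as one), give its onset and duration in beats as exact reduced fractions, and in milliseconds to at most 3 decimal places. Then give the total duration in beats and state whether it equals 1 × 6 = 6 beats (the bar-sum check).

1) 0.0ms=0b +315.789ms=1b
2) 315.789ms=1b +315.789ms=1b
3) 631.579ms=2b +315.789ms=1b
4) 947.368ms=3b +947.368ms=3b
Σ=6b of 6 (190bpm 6/8) — PASS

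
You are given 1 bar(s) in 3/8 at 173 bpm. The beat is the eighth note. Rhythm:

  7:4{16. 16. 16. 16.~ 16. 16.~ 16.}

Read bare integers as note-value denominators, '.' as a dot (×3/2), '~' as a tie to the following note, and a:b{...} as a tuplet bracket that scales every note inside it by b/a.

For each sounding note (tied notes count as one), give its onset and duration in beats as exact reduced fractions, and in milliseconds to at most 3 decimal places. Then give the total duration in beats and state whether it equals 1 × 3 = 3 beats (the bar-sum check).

1) 0.0ms=0b +148.637ms=3/7b
2) 148.637ms=3/7b +148.637ms=3/7b
3) 297.275ms=6/7b +148.637ms=3/7b
4) 445.912ms=9/7b +297.275ms=6/7b
5) 743.187ms=15/7b +297.275ms=6/7b
Σ=3b of 3 (173bpm 3/8) — PASS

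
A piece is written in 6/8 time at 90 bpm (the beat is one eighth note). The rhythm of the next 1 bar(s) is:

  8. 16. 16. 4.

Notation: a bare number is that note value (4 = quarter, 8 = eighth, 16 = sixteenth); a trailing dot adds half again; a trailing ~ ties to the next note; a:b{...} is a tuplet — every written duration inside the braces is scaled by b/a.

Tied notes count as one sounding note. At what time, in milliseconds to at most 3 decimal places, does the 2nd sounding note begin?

note 2 onset = 3/2b = 1000.0ms

1. 0.0ms @ 0 + 1000.0ms (3/2)
2. 1000.0ms @ 3/2 + 500.0ms (3/4)
3. 1500.0ms @ 9/4 + 500.0ms (3/4)
4. 2000.0ms @ 3 + 2000.0ms (3)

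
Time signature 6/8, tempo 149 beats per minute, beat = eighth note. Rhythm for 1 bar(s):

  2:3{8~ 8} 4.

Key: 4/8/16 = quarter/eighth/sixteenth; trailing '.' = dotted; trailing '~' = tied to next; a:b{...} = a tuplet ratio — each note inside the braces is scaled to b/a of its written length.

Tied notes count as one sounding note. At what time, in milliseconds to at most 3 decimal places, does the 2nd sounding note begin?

1. 0.0ms @ 0 + 1208.054ms (3)
2. 1208.054ms @ 3 + 1208.054ms (3)

note 2 onset = 3b = 1208.054ms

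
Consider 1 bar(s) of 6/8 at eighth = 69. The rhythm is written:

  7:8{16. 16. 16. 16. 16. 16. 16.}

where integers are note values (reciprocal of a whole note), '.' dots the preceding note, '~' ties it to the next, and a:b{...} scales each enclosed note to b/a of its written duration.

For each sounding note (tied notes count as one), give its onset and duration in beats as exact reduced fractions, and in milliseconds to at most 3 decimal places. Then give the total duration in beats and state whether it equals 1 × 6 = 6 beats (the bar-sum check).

1) 0.0ms=0b +745.342ms=6/7b
2) 745.342ms=6/7b +745.342ms=6/7b
3) 1490.683ms=12/7b +745.342ms=6/7b
4) 2236.025ms=18/7b +745.342ms=6/7b
5) 2981.366ms=24/7b +745.342ms=6/7b
6) 3726.708ms=30/7b +745.342ms=6/7b
7) 4472.05ms=36/7b +745.342ms=6/7b
Σ=6b of 6 (69bpm 6/8) — PASS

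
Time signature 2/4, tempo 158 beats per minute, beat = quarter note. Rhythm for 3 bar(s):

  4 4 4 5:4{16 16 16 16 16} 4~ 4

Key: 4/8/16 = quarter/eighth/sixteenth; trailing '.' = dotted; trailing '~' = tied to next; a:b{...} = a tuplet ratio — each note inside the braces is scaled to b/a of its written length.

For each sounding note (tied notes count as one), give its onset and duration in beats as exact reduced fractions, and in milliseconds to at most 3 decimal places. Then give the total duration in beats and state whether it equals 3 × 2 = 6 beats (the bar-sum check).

1) 0.0ms=0b +379.747ms=1b
2) 379.747ms=1b +379.747ms=1b
3) 759.494ms=2b +379.747ms=1b
4) 1139.241ms=3b +75.949ms=1/5b
5) 1215.19ms=16/5b +75.949ms=1/5b
6) 1291.139ms=17/5b +75.949ms=1/5b
7) 1367.089ms=18/5b +75.949ms=1/5b
8) 1443.038ms=19/5b +75.949ms=1/5b
9) 1518.987ms=4b +759.494ms=2b
Σ=6b of 6 (158bpm 2/4) — PASS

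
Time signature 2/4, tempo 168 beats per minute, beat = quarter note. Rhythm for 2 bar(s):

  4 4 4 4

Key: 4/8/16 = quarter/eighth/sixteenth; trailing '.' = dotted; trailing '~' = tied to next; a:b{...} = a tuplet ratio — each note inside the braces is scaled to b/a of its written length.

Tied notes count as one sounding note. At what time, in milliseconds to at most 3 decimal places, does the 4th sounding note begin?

1. 0.0ms @ 0 + 357.143ms (1)
2. 357.143ms @ 1 + 357.143ms (1)
3. 714.286ms @ 2 + 357.143ms (1)
4. 1071.429ms @ 3 + 357.143ms (1)

note 4 onset = 3b = 1071.429ms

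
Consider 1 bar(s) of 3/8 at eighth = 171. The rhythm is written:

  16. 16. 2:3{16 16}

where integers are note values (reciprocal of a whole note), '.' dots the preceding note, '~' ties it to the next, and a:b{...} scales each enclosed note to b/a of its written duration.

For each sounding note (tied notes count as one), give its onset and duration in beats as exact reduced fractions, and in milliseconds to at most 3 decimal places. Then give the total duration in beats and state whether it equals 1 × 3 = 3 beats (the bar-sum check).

1) 0.0ms=0b +263.158ms=3/4b
2) 263.158ms=3/4b +263.158ms=3/4b
3) 526.316ms=3/2b +263.158ms=3/4b
4) 789.474ms=9/4b +263.158ms=3/4b
Σ=3b of 3 (171bpm 3/8) — PASS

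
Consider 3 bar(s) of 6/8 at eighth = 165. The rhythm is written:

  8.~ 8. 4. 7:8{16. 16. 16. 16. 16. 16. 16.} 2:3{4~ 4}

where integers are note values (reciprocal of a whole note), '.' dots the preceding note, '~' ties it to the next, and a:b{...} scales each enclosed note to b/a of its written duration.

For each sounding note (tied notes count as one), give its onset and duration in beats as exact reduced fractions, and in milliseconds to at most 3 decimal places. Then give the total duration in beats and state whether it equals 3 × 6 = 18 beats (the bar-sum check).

1) 0.0ms=0b +1090.909ms=3b
2) 1090.909ms=3b +1090.909ms=3b
3) 2181.818ms=6b +311.688ms=6/7b
4) 2493.506ms=48/7b +311.688ms=6/7b
5) 2805.195ms=54/7b +311.688ms=6/7b
6) 3116.883ms=60/7b +311.688ms=6/7b
7) 3428.571ms=66/7b +311.688ms=6/7b
8) 3740.26ms=72/7b +311.688ms=6/7b
9) 4051.948ms=78/7b +311.688ms=6/7b
10) 4363.636ms=12b +2181.818ms=6b
Σ=18b of 18 (165bpm 6/8) — PASS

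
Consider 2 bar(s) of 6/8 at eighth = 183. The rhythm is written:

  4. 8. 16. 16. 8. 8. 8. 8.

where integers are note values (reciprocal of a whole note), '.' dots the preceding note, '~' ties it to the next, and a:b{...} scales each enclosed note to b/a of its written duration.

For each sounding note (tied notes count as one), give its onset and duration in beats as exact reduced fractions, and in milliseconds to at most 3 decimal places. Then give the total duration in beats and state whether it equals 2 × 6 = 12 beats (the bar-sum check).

1) 0.0ms=0b +983.607ms=3b
2) 983.607ms=3b +491.803ms=3/2b
3) 1475.41ms=9/2b +245.902ms=3/4b
4) 1721.311ms=21/4b +245.902ms=3/4b
5) 1967.213ms=6b +491.803ms=3/2b
6) 2459.016ms=15/2b +491.803ms=3/2b
7) 2950.82ms=9b +491.803ms=3/2b
8) 3442.623ms=21/2b +491.803ms=3/2b
Σ=12b of 12 (183bpm 6/8) — PASS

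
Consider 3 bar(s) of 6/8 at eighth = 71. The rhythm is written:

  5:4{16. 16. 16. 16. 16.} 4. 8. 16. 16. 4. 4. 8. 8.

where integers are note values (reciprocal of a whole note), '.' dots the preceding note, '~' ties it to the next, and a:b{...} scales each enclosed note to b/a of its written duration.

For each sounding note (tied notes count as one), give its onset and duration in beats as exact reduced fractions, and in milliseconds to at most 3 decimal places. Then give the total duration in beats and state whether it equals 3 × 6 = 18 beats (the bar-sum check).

1) 0.0ms=0b +507.042ms=3/5b
2) 507.042ms=3/5b +507.042ms=3/5b
3) 1014.085ms=6/5b +507.042ms=3/5b
4) 1521.127ms=9/5b +507.042ms=3/5b
5) 2028.169ms=12/5b +507.042ms=3/5b
6) 2535.211ms=3b +2535.211ms=3b
7) 5070.423ms=6b +1267.606ms=3/2b
8) 6338.028ms=15/2b +633.803ms=3/4b
9) 6971.831ms=33/4b +633.803ms=3/4b
10) 7605.634ms=9b +2535.211ms=3b
11) 10140.845ms=12b +2535.211ms=3b
12) 12676.056ms=15b +1267.606ms=3/2b
13) 13943.662ms=33/2b +1267.606ms=3/2b
Σ=18b of 18 (71bpm 6/8) — PASS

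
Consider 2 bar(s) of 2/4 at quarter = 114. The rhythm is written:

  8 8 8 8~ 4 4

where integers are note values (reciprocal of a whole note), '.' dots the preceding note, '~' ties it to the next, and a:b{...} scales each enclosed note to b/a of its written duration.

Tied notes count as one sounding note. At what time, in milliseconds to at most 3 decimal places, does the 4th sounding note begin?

note 4 onset = 3/2b = 789.474ms

1. 0.0ms @ 0 + 263.158ms (1/2)
2. 263.158ms @ 1/2 + 263.158ms (1/2)
3. 526.316ms @ 1 + 263.158ms (1/2)
4. 789.474ms @ 3/2 + 789.474ms (3/2)
5. 1578.947ms @ 3 + 526.316ms (1)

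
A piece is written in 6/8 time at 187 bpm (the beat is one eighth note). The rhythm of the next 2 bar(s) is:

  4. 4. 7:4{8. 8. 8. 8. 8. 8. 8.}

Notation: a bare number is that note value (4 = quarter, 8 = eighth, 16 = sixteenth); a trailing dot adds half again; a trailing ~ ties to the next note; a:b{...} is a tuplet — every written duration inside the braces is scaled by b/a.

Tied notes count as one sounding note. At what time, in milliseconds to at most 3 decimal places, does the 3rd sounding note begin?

note 3 onset = 6b = 1925.134ms

1. 0.0ms @ 0 + 962.567ms (3)
2. 962.567ms @ 3 + 962.567ms (3)
3. 1925.134ms @ 6 + 275.019ms (6/7)
4. 2200.153ms @ 48/7 + 275.019ms (6/7)
5. 2475.172ms @ 54/7 + 275.019ms (6/7)
6. 2750.191ms @ 60/7 + 275.019ms (6/7)
7. 3025.21ms @ 66/7 + 275.019ms (6/7)
8. 3300.229ms @ 72/7 + 275.019ms (6/7)
9. 3575.248ms @ 78/7 + 275.019ms (6/7)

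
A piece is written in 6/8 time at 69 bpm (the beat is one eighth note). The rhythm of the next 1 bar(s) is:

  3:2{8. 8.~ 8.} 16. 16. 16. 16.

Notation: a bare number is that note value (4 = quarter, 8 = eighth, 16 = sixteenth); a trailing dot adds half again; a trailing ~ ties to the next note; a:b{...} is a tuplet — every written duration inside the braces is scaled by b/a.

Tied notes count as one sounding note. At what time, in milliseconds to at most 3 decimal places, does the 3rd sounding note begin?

1. 0.0ms @ 0 + 869.565ms (1)
2. 869.565ms @ 1 + 1739.13ms (2)
3. 2608.696ms @ 3 + 652.174ms (3/4)
4. 3260.87ms @ 15/4 + 652.174ms (3/4)
5. 3913.043ms @ 9/2 + 652.174ms (3/4)
6. 4565.217ms @ 21/4 + 652.174ms (3/4)

note 3 onset = 3b = 2608.696ms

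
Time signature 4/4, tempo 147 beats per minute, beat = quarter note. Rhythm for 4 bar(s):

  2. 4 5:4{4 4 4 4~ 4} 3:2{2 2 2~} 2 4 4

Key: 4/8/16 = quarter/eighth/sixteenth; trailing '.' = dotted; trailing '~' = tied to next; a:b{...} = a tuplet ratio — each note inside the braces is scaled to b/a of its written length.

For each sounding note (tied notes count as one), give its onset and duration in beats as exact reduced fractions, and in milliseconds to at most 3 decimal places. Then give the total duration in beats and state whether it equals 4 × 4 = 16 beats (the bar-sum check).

1) 0.0ms=0b +1224.49ms=3b
2) 1224.49ms=3b +408.163ms=1b
3) 1632.653ms=4b +326.531ms=4/5b
4) 1959.184ms=24/5b +326.531ms=4/5b
5) 2285.714ms=28/5b +326.531ms=4/5b
6) 2612.245ms=32/5b +653.061ms=8/5b
7) 3265.306ms=8b +544.218ms=4/3b
8) 3809.524ms=28/3b +544.218ms=4/3b
9) 4353.741ms=32/3b +1360.544ms=10/3b
10) 5714.286ms=14b +408.163ms=1b
11) 6122.449ms=15b +408.163ms=1b
Σ=16b of 16 (147bpm 4/4) — PASS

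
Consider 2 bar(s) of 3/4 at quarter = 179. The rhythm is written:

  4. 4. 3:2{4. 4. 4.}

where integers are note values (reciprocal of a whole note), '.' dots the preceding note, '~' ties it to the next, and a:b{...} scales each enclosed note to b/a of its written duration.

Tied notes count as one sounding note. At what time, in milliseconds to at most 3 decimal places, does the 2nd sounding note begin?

note 2 onset = 3/2b = 502.793ms

1. 0.0ms @ 0 + 502.793ms (3/2)
2. 502.793ms @ 3/2 + 502.793ms (3/2)
3. 1005.587ms @ 3 + 335.196ms (1)
4. 1340.782ms @ 4 + 335.196ms (1)
5. 1675.978ms @ 5 + 335.196ms (1)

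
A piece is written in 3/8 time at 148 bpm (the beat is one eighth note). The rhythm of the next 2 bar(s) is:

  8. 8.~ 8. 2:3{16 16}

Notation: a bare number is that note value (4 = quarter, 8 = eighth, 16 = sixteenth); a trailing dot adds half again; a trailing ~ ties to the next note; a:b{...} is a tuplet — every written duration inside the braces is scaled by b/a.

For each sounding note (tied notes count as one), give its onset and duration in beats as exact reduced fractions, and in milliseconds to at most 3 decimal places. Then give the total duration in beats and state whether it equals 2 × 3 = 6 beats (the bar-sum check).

1) 0.0ms=0b +608.108ms=3/2b
2) 608.108ms=3/2b +1216.216ms=3b
3) 1824.324ms=9/2b +304.054ms=3/4b
4) 2128.378ms=21/4b +304.054ms=3/4b
Σ=6b of 6 (148bpm 3/8) — PASS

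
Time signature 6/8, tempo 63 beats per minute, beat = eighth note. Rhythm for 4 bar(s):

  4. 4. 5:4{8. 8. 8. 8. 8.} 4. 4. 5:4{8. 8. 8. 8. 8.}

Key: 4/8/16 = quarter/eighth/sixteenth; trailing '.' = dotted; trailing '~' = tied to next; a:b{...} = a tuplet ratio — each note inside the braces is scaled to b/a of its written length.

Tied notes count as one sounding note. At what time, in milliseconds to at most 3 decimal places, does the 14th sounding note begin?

1. 0.0ms @ 0 + 2857.143ms (3)
2. 2857.143ms @ 3 + 2857.143ms (3)
3. 5714.286ms @ 6 + 1142.857ms (6/5)
4. 6857.143ms @ 36/5 + 1142.857ms (6/5)
5. 8000.0ms @ 42/5 + 1142.857ms (6/5)
6. 9142.857ms @ 48/5 + 1142.857ms (6/5)
7. 10285.714ms @ 54/5 + 1142.857ms (6/5)
8. 11428.571ms @ 12 + 2857.143ms (3)
9. 14285.714ms @ 15 + 2857.143ms (3)
10. 17142.857ms @ 18 + 1142.857ms (6/5)
11. 18285.714ms @ 96/5 + 1142.857ms (6/5)
12. 19428.571ms @ 102/5 + 1142.857ms (6/5)
13. 20571.429ms @ 108/5 + 1142.857ms (6/5)
14. 21714.286ms @ 114/5 + 1142.857ms (6/5)

note 14 onset = 114/5b = 21714.286ms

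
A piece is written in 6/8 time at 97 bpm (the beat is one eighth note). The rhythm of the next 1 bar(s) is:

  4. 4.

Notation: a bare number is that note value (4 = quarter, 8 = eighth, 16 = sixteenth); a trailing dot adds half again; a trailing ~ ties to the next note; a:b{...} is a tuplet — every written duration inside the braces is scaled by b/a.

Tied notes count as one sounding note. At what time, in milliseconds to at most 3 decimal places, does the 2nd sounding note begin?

note 2 onset = 3b = 1855.67ms

1. 0.0ms @ 0 + 1855.67ms (3)
2. 1855.67ms @ 3 + 1855.67ms (3)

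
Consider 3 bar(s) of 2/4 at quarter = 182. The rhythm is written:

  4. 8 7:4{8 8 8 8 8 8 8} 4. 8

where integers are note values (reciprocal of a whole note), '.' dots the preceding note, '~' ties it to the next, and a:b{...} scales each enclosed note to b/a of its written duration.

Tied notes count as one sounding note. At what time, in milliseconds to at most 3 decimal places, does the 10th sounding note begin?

1. 0.0ms @ 0 + 494.505ms (3/2)
2. 494.505ms @ 3/2 + 164.835ms (1/2)
3. 659.341ms @ 2 + 94.192ms (2/7)
4. 753.532ms @ 16/7 + 94.192ms (2/7)
5. 847.724ms @ 18/7 + 94.192ms (2/7)
6. 941.915ms @ 20/7 + 94.192ms (2/7)
7. 1036.107ms @ 22/7 + 94.192ms (2/7)
8. 1130.298ms @ 24/7 + 94.192ms (2/7)
9. 1224.49ms @ 26/7 + 94.192ms (2/7)
10. 1318.681ms @ 4 + 494.505ms (3/2)
11. 1813.187ms @ 11/2 + 164.835ms (1/2)

note 10 onset = 4b = 1318.681ms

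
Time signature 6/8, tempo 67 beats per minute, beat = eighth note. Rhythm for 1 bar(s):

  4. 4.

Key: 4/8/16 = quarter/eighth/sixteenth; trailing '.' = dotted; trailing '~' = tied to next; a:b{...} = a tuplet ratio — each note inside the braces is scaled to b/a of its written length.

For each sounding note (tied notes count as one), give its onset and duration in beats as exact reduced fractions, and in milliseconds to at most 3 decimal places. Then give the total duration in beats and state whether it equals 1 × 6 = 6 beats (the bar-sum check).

1) 0.0ms=0b +2686.567ms=3b
2) 2686.567ms=3b +2686.567ms=3b
Σ=6b of 6 (67bpm 6/8) — PASS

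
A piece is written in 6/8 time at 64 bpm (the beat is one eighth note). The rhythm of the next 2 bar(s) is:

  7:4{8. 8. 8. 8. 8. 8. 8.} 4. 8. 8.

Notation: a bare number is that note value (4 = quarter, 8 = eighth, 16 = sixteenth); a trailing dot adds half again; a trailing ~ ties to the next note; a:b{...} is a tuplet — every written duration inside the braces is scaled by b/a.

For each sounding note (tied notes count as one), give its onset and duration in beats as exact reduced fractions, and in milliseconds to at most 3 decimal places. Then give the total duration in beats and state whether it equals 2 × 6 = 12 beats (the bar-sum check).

1) 0.0ms=0b +803.571ms=6/7b
2) 803.571ms=6/7b +803.571ms=6/7b
3) 1607.143ms=12/7b +803.571ms=6/7b
4) 2410.714ms=18/7b +803.571ms=6/7b
5) 3214.286ms=24/7b +803.571ms=6/7b
6) 4017.857ms=30/7b +803.571ms=6/7b
7) 4821.429ms=36/7b +803.571ms=6/7b
8) 5625.0ms=6b +2812.5ms=3b
9) 8437.5ms=9b +1406.25ms=3/2b
10) 9843.75ms=21/2b +1406.25ms=3/2b
Σ=12b of 12 (64bpm 6/8) — PASS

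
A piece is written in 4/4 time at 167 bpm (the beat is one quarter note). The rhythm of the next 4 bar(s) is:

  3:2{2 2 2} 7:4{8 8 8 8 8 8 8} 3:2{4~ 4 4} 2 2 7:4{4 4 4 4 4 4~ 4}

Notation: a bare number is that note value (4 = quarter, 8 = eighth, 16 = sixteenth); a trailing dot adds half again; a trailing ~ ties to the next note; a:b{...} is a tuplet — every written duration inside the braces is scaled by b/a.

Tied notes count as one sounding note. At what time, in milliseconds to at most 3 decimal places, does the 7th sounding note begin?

note 7 onset = 34/7b = 1745.081ms

1. 0.0ms @ 0 + 479.042ms (4/3)
2. 479.042ms @ 4/3 + 479.042ms (4/3)
3. 958.084ms @ 8/3 + 479.042ms (4/3)
4. 1437.126ms @ 4 + 102.652ms (2/7)
5. 1539.778ms @ 30/7 + 102.652ms (2/7)
6. 1642.429ms @ 32/7 + 102.652ms (2/7)
7. 1745.081ms @ 34/7 + 102.652ms (2/7)
8. 1847.733ms @ 36/7 + 102.652ms (2/7)
9. 1950.385ms @ 38/7 + 102.652ms (2/7)
10. 2053.037ms @ 40/7 + 102.652ms (2/7)
11. 2155.689ms @ 6 + 479.042ms (4/3)
12. 2634.731ms @ 22/3 + 239.521ms (2/3)
13. 2874.251ms @ 8 + 718.563ms (2)
14. 3592.814ms @ 10 + 718.563ms (2)
15. 4311.377ms @ 12 + 205.304ms (4/7)
16. 4516.681ms @ 88/7 + 205.304ms (4/7)
17. 4721.985ms @ 92/7 + 205.304ms (4/7)
18. 4927.288ms @ 96/7 + 205.304ms (4/7)
19. 5132.592ms @ 100/7 + 205.304ms (4/7)
20. 5337.896ms @ 104/7 + 410.607ms (8/7)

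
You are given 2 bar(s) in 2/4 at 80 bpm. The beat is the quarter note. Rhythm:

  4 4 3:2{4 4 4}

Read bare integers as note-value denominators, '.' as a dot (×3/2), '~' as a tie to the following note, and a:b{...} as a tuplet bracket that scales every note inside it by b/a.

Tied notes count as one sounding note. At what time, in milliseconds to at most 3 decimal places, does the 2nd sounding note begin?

note 2 onset = 1b = 750.0ms

1. 0.0ms @ 0 + 750.0ms (1)
2. 750.0ms @ 1 + 750.0ms (1)
3. 1500.0ms @ 2 + 500.0ms (2/3)
4. 2000.0ms @ 8/3 + 500.0ms (2/3)
5. 2500.0ms @ 10/3 + 500.0ms (2/3)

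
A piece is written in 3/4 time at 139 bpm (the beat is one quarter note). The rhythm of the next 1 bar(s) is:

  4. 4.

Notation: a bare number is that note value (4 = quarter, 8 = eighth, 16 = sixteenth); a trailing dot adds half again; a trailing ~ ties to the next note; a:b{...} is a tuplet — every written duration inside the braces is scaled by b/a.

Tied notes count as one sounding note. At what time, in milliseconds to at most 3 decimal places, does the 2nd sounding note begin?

1. 0.0ms @ 0 + 647.482ms (3/2)
2. 647.482ms @ 3/2 + 647.482ms (3/2)

note 2 onset = 3/2b = 647.482ms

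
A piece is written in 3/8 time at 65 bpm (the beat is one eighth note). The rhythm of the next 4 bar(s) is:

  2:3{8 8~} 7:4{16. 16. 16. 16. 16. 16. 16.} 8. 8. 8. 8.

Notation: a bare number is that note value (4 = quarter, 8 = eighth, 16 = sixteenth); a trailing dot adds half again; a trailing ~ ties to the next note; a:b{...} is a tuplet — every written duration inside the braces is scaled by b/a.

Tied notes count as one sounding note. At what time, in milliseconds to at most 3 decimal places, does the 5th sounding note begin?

note 5 onset = 30/7b = 3956.044ms

1. 0.0ms @ 0 + 1384.615ms (3/2)
2. 1384.615ms @ 3/2 + 1780.22ms (27/14)
3. 3164.835ms @ 24/7 + 395.604ms (3/7)
4. 3560.44ms @ 27/7 + 395.604ms (3/7)
5. 3956.044ms @ 30/7 + 395.604ms (3/7)
6. 4351.648ms @ 33/7 + 395.604ms (3/7)
7. 4747.253ms @ 36/7 + 395.604ms (3/7)
8. 5142.857ms @ 39/7 + 395.604ms (3/7)
9. 5538.462ms @ 6 + 1384.615ms (3/2)
10. 6923.077ms @ 15/2 + 1384.615ms (3/2)
11. 8307.692ms @ 9 + 1384.615ms (3/2)
12. 9692.308ms @ 21/2 + 1384.615ms (3/2)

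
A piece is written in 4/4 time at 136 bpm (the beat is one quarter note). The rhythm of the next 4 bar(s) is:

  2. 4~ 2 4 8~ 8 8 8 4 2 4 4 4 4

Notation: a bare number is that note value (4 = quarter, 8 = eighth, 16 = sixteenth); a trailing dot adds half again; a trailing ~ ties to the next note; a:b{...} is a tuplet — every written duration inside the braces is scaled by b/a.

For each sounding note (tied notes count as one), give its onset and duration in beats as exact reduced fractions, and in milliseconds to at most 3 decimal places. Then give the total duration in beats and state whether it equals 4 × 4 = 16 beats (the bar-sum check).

1) 0.0ms=0b +1323.529ms=3b
2) 1323.529ms=3b +1323.529ms=3b
3) 2647.059ms=6b +441.176ms=1b
4) 3088.235ms=7b +441.176ms=1b
5) 3529.412ms=8b +220.588ms=1/2b
6) 3750.0ms=17/2b +220.588ms=1/2b
7) 3970.588ms=9b +441.176ms=1b
8) 4411.765ms=10b +882.353ms=2b
9) 5294.118ms=12b +441.176ms=1b
10) 5735.294ms=13b +441.176ms=1b
11) 6176.471ms=14b +441.176ms=1b
12) 6617.647ms=15b +441.176ms=1b
Σ=16b of 16 (136bpm 4/4) — PASS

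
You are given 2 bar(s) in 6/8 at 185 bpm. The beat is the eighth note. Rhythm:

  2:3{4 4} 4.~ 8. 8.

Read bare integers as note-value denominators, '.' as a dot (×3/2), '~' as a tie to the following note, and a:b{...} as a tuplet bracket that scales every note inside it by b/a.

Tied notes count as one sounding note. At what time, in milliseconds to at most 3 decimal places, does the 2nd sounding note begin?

1. 0.0ms @ 0 + 972.973ms (3)
2. 972.973ms @ 3 + 972.973ms (3)
3. 1945.946ms @ 6 + 1459.459ms (9/2)
4. 3405.405ms @ 21/2 + 486.486ms (3/2)

note 2 onset = 3b = 972.973ms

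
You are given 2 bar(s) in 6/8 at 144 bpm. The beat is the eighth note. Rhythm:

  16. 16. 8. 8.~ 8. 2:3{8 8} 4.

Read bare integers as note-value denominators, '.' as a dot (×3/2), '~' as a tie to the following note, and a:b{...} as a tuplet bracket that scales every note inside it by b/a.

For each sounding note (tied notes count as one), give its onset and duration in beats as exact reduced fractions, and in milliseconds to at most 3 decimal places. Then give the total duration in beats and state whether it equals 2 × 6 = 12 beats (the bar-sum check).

1) 0.0ms=0b +312.5ms=3/4b
2) 312.5ms=3/4b +312.5ms=3/4b
3) 625.0ms=3/2b +625.0ms=3/2b
4) 1250.0ms=3b +1250.0ms=3b
5) 2500.0ms=6b +625.0ms=3/2b
6) 3125.0ms=15/2b +625.0ms=3/2b
7) 3750.0ms=9b +1250.0ms=3b
Σ=12b of 12 (144bpm 6/8) — PASS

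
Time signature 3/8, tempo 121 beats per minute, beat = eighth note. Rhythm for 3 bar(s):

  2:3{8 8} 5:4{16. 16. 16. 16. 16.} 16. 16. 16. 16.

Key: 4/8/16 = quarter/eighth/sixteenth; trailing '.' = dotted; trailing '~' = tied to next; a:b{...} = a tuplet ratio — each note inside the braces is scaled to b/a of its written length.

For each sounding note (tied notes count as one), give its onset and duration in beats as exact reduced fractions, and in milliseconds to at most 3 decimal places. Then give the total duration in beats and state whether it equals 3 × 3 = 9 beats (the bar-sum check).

1) 0.0ms=0b +743.802ms=3/2b
2) 743.802ms=3/2b +743.802ms=3/2b
3) 1487.603ms=3b +297.521ms=3/5b
4) 1785.124ms=18/5b +297.521ms=3/5b
5) 2082.645ms=21/5b +297.521ms=3/5b
6) 2380.165ms=24/5b +297.521ms=3/5b
7) 2677.686ms=27/5b +297.521ms=3/5b
8) 2975.207ms=6b +371.901ms=3/4b
9) 3347.107ms=27/4b +371.901ms=3/4b
10) 3719.008ms=15/2b +371.901ms=3/4b
11) 4090.909ms=33/4b +371.901ms=3/4b
Σ=9b of 9 (121bpm 3/8) — PASS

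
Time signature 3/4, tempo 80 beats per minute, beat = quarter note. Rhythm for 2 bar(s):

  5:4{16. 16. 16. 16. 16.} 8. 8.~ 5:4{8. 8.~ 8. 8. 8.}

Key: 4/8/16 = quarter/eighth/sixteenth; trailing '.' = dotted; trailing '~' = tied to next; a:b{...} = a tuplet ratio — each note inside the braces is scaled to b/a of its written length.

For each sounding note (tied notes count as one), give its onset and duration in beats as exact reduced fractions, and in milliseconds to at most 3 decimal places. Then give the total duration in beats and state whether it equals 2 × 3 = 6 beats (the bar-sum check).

1) 0.0ms=0b +225.0ms=3/10b
2) 225.0ms=3/10b +225.0ms=3/10b
3) 450.0ms=3/5b +225.0ms=3/10b
4) 675.0ms=9/10b +225.0ms=3/10b
5) 900.0ms=6/5b +225.0ms=3/10b
6) 1125.0ms=3/2b +562.5ms=3/4b
7) 1687.5ms=9/4b +1012.5ms=27/20b
8) 2700.0ms=18/5b +900.0ms=6/5b
9) 3600.0ms=24/5b +450.0ms=3/5b
10) 4050.0ms=27/5b +450.0ms=3/5b
Σ=6b of 6 (80bpm 3/4) — PASS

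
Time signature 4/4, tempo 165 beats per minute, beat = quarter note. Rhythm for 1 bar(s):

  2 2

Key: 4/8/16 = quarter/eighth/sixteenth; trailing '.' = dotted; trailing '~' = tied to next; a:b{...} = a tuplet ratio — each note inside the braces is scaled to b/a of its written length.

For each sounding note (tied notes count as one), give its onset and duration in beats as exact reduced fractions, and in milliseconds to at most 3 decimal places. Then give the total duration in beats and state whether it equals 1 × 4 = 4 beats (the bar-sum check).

1) 0.0ms=0b +727.273ms=2b
2) 727.273ms=2b +727.273ms=2b
Σ=4b of 4 (165bpm 4/4) — PASS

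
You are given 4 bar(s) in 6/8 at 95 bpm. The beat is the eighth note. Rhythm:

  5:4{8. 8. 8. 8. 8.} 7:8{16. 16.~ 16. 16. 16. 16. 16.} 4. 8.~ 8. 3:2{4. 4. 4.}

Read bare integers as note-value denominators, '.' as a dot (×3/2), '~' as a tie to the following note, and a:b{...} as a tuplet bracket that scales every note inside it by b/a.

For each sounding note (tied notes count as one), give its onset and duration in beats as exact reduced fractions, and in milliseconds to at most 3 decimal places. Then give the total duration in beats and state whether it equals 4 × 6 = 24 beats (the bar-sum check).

1) 0.0ms=0b +757.895ms=6/5b
2) 757.895ms=6/5b +757.895ms=6/5b
3) 1515.789ms=12/5b +757.895ms=6/5b
4) 2273.684ms=18/5b +757.895ms=6/5b
5) 3031.579ms=24/5b +757.895ms=6/5b
6) 3789.474ms=6b +541.353ms=6/7b
7) 4330.827ms=48/7b +1082.707ms=12/7b
8) 5413.534ms=60/7b +541.353ms=6/7b
9) 5954.887ms=66/7b +541.353ms=6/7b
10) 6496.241ms=72/7b +541.353ms=6/7b
11) 7037.594ms=78/7b +541.353ms=6/7b
12) 7578.947ms=12b +1894.737ms=3b
13) 9473.684ms=15b +1894.737ms=3b
14) 11368.421ms=18b +1263.158ms=2b
15) 12631.579ms=20b +1263.158ms=2b
16) 13894.737ms=22b +1263.158ms=2b
Σ=24b of 24 (95bpm 6/8) — PASS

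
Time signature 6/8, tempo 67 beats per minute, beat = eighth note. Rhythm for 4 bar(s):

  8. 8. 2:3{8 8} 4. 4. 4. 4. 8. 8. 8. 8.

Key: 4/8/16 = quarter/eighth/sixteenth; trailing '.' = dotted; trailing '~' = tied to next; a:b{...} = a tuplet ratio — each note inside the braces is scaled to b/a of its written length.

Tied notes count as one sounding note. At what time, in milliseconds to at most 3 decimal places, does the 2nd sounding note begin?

note 2 onset = 3/2b = 1343.284ms

1. 0.0ms @ 0 + 1343.284ms (3/2)
2. 1343.284ms @ 3/2 + 1343.284ms (3/2)
3. 2686.567ms @ 3 + 1343.284ms (3/2)
4. 4029.851ms @ 9/2 + 1343.284ms (3/2)
5. 5373.134ms @ 6 + 2686.567ms (3)
6. 8059.701ms @ 9 + 2686.567ms (3)
7. 10746.269ms @ 12 + 2686.567ms (3)
8. 13432.836ms @ 15 + 2686.567ms (3)
9. 16119.403ms @ 18 + 1343.284ms (3/2)
10. 17462.687ms @ 39/2 + 1343.284ms (3/2)
11. 18805.97ms @ 21 + 1343.284ms (3/2)
12. 20149.254ms @ 45/2 + 1343.284ms (3/2)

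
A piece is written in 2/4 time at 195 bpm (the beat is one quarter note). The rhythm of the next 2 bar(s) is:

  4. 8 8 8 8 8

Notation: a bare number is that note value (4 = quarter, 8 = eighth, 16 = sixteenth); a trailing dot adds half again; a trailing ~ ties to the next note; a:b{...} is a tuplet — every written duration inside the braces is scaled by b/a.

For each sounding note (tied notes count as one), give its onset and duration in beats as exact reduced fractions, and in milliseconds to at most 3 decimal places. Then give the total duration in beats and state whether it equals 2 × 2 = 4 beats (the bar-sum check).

1) 0.0ms=0b +461.538ms=3/2b
2) 461.538ms=3/2b +153.846ms=1/2b
3) 615.385ms=2b +153.846ms=1/2b
4) 769.231ms=5/2b +153.846ms=1/2b
5) 923.077ms=3b +153.846ms=1/2b
6) 1076.923ms=7/2b +153.846ms=1/2b
Σ=4b of 4 (195bpm 2/4) — PASS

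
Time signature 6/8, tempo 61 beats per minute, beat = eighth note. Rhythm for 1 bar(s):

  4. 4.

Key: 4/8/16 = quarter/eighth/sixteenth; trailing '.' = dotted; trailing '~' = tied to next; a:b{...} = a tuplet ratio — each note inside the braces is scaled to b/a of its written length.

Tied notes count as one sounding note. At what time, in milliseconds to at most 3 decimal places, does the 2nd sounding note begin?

1. 0.0ms @ 0 + 2950.82ms (3)
2. 2950.82ms @ 3 + 2950.82ms (3)

note 2 onset = 3b = 2950.82ms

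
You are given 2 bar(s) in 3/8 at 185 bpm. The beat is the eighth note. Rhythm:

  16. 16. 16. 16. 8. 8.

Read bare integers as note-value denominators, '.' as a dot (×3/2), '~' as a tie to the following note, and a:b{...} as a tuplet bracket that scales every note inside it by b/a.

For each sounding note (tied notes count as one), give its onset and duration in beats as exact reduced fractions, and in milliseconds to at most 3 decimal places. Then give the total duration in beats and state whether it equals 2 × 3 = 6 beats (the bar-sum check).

1) 0.0ms=0b +243.243ms=3/4b
2) 243.243ms=3/4b +243.243ms=3/4b
3) 486.486ms=3/2b +243.243ms=3/4b
4) 729.73ms=9/4b +243.243ms=3/4b
5) 972.973ms=3b +486.486ms=3/2b
6) 1459.459ms=9/2b +486.486ms=3/2b
Σ=6b of 6 (185bpm 3/8) — PASS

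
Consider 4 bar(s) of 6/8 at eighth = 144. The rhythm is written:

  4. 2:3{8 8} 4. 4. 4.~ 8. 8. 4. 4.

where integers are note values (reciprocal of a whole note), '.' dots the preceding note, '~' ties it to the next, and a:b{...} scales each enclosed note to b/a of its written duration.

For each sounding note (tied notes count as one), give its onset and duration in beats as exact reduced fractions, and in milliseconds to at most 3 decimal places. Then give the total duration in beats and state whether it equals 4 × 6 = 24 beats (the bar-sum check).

1) 0.0ms=0b +1250.0ms=3b
2) 1250.0ms=3b +625.0ms=3/2b
3) 1875.0ms=9/2b +625.0ms=3/2b
4) 2500.0ms=6b +1250.0ms=3b
5) 3750.0ms=9b +1250.0ms=3b
6) 5000.0ms=12b +1875.0ms=9/2b
7) 6875.0ms=33/2b +625.0ms=3/2b
8) 7500.0ms=18b +1250.0ms=3b
9) 8750.0ms=21b +1250.0ms=3b
Σ=24b of 24 (144bpm 6/8) — PASS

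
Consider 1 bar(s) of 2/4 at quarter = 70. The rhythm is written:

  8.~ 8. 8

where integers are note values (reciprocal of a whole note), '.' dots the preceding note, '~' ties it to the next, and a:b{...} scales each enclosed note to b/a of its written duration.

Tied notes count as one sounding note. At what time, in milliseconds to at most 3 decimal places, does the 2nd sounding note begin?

1. 0.0ms @ 0 + 1285.714ms (3/2)
2. 1285.714ms @ 3/2 + 428.571ms (1/2)

note 2 onset = 3/2b = 1285.714ms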